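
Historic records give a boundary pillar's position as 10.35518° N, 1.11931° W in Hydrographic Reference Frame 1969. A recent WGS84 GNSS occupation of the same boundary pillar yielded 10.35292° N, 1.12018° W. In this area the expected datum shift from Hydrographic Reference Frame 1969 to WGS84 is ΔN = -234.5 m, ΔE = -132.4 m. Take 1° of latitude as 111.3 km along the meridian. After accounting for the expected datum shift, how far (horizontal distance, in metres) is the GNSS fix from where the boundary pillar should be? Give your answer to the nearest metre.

Observed coordinate differences: Δφ = -0.00226°, Δλ = -0.00087°.
Converting to metres (1° lat = 111300 m, cos φ = 0.983712): observed ΔN = -251.5 m, observed ΔE = -95.3 m.
Subtracting the expected shift leaves a residual of -251.5 − (-234.5) = -17.0 m north and -95.3 − (-132.4) = 37.1 m east.
Residual distance = √((-17.0)² + 37.1²) = 40.9 m.

41 m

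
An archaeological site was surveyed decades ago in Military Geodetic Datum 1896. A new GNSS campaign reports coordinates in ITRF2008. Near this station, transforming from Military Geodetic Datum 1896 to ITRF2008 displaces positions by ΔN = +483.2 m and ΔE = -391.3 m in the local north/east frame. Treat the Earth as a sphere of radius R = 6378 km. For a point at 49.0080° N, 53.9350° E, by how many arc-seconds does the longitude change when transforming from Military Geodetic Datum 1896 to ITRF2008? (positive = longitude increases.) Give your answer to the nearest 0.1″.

Δλ = -19.3″

At latitude 49.0080°, cos φ = 0.655954.
One radian of longitude at latitude φ spans R cos φ, so Δλ = ΔE / (R cos φ) = -391.3 / (6378000 × 0.655954) = -9.3530e-05 rad = -19.292″.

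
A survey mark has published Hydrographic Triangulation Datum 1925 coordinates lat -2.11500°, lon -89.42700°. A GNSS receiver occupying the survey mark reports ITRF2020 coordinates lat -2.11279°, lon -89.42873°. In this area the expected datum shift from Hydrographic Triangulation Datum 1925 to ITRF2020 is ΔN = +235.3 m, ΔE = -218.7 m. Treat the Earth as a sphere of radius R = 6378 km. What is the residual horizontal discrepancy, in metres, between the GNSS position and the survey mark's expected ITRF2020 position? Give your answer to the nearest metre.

Observed coordinate differences: Δφ = +0.00221°, Δλ = -0.00173°.
Converting to metres (1° lat = 111317 m, cos φ = 0.999319): observed ΔN = 246.0 m, observed ΔE = -192.4 m.
Subtracting the expected shift leaves a residual of 246.0 − (235.3) = 10.7 m north and -192.4 − (-218.7) = 26.3 m east.
Residual distance = √(10.7² + 26.3²) = 28.4 m.

28 m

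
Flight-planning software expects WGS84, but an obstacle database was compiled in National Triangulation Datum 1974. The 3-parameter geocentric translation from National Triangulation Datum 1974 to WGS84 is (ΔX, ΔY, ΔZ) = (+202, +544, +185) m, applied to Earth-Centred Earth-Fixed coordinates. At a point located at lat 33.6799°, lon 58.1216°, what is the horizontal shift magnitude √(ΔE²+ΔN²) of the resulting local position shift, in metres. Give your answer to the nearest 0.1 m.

198.6 m

At φ = 33.6799°, λ = 58.1216°: sin φ = 0.554553, cos φ = 0.832149, sin λ = 0.849171, cos λ = 0.528118.
ΔE = −sin λ·ΔX + cos λ·ΔY = −(0.849171)·(202) + (0.528118)·(544) = 115.76 m.
ΔN = −sin φ cos λ·ΔX − sin φ sin λ·ΔY + cos φ·ΔZ = −(0.554553)(0.528118)(202) − (0.554553)(0.849171)(544) + (0.832149)(185) = -161.39 m.
Horizontal magnitude = √(ΔE² + ΔN²) = √(115.76² + (-161.39)²) = 198.61 m.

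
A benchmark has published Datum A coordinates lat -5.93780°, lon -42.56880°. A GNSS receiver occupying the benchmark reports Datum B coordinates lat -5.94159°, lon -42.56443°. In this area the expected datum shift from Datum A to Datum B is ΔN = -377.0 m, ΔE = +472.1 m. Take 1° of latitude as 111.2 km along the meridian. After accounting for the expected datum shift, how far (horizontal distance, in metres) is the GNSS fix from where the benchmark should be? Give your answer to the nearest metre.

46 m

Observed coordinate differences: Δφ = -0.00379°, Δλ = +0.00437°.
Converting to metres (1° lat = 111200 m, cos φ = 0.994635): observed ΔN = -421.4 m, observed ΔE = 483.3 m.
Subtracting the expected shift leaves a residual of -421.4 − (-377.0) = -44.4 m north and 483.3 − (472.1) = 11.2 m east.
Residual distance = √((-44.4)² + 11.2²) = 45.8 m.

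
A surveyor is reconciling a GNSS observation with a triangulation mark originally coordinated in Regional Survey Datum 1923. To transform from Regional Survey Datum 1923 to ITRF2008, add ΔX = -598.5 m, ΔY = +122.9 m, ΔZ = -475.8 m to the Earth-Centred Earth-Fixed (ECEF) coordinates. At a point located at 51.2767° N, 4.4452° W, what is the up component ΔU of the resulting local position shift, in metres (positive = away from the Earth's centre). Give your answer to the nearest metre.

The local up (radial) axis is (cos φ cos λ, cos φ sin λ, sin φ), giving ΔU = -373.271 − 5.959 − 371.208 = -750.44 m.

ΔU = -750 m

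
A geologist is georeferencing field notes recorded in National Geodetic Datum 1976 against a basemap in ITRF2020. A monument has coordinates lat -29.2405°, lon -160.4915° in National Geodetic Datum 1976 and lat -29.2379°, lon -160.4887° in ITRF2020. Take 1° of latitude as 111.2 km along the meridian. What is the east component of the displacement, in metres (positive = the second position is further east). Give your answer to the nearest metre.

ΔE = 272 m

Δφ = -29.2379° − -29.2405° = +0.0026°; Δλ = -160.4887° − -160.4915° = +0.0028°.
ΔN = Δφ × 111200 = 289.1 m; ΔE = Δλ × 111200 × cos(-29.2405°) = +0.0028 × 111200 × 0.872577 = 271.7 m.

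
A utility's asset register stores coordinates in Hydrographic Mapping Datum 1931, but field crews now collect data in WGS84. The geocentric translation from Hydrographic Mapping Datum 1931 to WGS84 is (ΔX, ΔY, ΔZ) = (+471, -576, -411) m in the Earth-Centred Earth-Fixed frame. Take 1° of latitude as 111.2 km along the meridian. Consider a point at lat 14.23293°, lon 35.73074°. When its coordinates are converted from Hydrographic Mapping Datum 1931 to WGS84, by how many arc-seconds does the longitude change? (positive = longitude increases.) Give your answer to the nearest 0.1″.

sin φ = 0.245865, cos φ = 0.969304, sin λ = 0.583977, cos λ = 0.811770.
East component: ΔE = −sin λ·ΔX + cos λ·ΔY = −(0.583977)(471) + (0.811770)(-576) = -742.63 m.
1° of latitude spans 111200 m; at latitude φ, 1° of longitude spans that × cos φ = 107786.6 m, so Δλ = -742.63 / 107786.6 × 3600 = -24.803″.

Δλ = -24.8″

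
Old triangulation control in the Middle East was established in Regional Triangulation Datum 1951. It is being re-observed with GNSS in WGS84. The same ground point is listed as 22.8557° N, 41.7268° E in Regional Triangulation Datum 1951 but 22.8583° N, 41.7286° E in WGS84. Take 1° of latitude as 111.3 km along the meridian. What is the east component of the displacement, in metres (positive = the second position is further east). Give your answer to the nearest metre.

Δφ = 22.8583° − 22.8557° = +0.0026°; Δλ = 41.7286° − 41.7268° = +0.0018°.
ΔN = Δφ × 111300 = 289.4 m; ΔE = Δλ × 111300 × cos(22.8557°) = +0.0018 × 111300 × 0.921486 = 184.6 m.

ΔE = 185 m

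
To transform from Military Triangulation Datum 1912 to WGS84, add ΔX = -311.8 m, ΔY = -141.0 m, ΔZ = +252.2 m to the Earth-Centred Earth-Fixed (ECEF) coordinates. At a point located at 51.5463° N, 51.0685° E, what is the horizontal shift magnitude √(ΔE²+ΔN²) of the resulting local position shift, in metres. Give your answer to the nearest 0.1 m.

At φ = 51.5463°, λ = 51.0685°: sin φ = 0.783111, cos φ = 0.621882, sin λ = 0.777898, cos λ = 0.628391.
ΔE = −sin λ·ΔX + cos λ·ΔY = −(0.777898)·(-311.8) + (0.628391)·(-141.0) = 153.95 m.
ΔN = −sin φ cos λ·ΔX − sin φ sin λ·ΔY + cos φ·ΔZ = −(0.783111)(0.628391)(-311.8) − (0.783111)(0.777898)(-141.0) + (0.621882)(252.2) = 396.17 m.
Horizontal magnitude = √(ΔE² + ΔN²) = √(153.95² + 396.17²) = 425.03 m.

425.0 m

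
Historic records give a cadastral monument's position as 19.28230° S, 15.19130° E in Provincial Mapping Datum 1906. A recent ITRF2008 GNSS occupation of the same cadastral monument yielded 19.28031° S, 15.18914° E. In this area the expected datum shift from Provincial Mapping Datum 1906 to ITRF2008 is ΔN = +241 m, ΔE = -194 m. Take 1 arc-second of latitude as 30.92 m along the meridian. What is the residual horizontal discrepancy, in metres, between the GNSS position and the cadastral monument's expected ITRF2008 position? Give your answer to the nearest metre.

Observed coordinate differences: Δφ = +0.00199°, Δλ = -0.00216°.
Converting to metres (1° lat = 111312 m, cos φ = 0.943903): observed ΔN = 221.5 m, observed ΔE = -226.9 m.
Subtracting the expected shift leaves a residual of 221.5 − (241) = -19.5 m north and -226.9 − (-194) = -32.9 m east.
Residual distance = √((-19.5)² + (-32.9)²) = 38.3 m.

38 m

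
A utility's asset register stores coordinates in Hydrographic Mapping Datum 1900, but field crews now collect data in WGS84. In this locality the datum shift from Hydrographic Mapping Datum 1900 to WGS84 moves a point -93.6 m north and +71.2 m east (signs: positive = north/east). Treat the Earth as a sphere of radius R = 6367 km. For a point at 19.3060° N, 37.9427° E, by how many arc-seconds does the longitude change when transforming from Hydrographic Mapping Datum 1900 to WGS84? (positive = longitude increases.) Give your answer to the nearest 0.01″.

Δλ = 2.44″

At latitude 19.3060°, cos φ = 0.943766.
One radian of longitude at latitude φ spans R cos φ, so Δλ = ΔE / (R cos φ) = 71.2 / (6367000 × 0.943766) = 1.1849e-05 rad = 2.444″.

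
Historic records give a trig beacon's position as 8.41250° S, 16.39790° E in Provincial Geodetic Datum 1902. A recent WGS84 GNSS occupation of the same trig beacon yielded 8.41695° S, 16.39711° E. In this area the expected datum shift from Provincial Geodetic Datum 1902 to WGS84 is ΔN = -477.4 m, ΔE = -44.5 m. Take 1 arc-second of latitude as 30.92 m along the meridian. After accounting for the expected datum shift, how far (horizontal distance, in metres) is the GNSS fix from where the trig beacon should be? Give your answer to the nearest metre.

46 m

Observed coordinate differences: Δφ = -0.00445°, Δλ = -0.00079°.
Converting to metres (1° lat = 111312 m, cos φ = 0.989240): observed ΔN = -495.3 m, observed ΔE = -87.0 m.
Subtracting the expected shift leaves a residual of -495.3 − (-477.4) = -17.9 m north and -87.0 − (-44.5) = -42.5 m east.
Residual distance = √((-17.9)² + (-42.5)²) = 46.1 m.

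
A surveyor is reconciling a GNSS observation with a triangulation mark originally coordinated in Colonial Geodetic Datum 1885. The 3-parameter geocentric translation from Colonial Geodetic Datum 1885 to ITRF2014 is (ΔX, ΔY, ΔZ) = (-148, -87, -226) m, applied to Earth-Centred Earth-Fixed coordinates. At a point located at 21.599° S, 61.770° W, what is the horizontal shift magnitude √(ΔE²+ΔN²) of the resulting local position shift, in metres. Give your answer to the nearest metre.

At φ = -21.599°, λ = -61.770°: sin φ = -0.368108, cos φ = 0.929783, sin λ = -0.881056, cos λ = 0.473012.
ΔE = −sin λ·ΔX + cos λ·ΔY = −(-0.881056)·(-148) + (0.473012)·(-87) = -171.55 m.
ΔN = −sin φ cos λ·ΔX − sin φ sin λ·ΔY + cos φ·ΔZ = −(-0.368108)(0.473012)(-148) − (-0.368108)(-0.881056)(-87) + (0.929783)(-226) = -207.68 m.
Horizontal magnitude = √(ΔE² + ΔN²) = √((-171.55)² + (-207.68)²) = 269.37 m.

269 m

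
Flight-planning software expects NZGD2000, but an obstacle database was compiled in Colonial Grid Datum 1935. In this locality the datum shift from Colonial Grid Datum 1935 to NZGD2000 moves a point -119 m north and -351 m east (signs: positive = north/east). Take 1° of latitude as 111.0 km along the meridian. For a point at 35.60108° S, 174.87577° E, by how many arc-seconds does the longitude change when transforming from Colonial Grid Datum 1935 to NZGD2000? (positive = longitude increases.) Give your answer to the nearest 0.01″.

At latitude -35.60108°, cos φ = 0.813090.
1° of longitude at this latitude = 111.0 × cos φ = 90.25 km, so Δλ = -351.0 / 90253.0 = -0.0038891° = -14.001″.

Δλ = -14.00″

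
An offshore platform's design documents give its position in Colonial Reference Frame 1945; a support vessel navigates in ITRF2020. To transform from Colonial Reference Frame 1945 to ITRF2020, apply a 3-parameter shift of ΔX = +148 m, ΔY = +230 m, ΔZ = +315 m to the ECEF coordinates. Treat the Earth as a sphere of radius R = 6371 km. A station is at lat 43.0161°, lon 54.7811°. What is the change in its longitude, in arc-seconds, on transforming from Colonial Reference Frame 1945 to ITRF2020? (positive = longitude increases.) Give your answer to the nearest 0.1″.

sin φ = 0.682204, cos φ = 0.731162, sin λ = 0.816955, cos λ = 0.576702.
East component: ΔE = −sin λ·ΔX + cos λ·ΔY = −(0.816955)(148) + (0.576702)(230) = 11.73 m.
1° of latitude spans πR/180 = 111195 m; at latitude φ, 1° of longitude spans that × cos φ = 81301.5 m, so Δλ = 11.73 / 81301.5 × 3600 = 0.519″.

Δλ = 0.5″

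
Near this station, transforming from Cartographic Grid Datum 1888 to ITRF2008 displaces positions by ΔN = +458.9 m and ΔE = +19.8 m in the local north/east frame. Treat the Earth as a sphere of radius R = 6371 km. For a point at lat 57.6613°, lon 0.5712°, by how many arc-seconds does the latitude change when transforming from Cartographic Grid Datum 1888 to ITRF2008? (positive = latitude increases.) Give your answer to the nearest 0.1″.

On a sphere of radius R, 1 rad of latitude = R, so Δφ = ΔN / R = 458.9 / 6371000 = 7.2030e-05 rad = 14.857″.

Δφ = 14.9″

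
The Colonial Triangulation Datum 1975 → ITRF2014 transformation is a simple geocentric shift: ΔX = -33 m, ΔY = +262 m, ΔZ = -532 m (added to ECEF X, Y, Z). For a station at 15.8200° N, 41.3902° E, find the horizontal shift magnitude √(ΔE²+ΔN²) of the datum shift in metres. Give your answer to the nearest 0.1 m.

593.9 m

At φ = 15.8200°, λ = 41.3902°: sin φ = 0.272616, cos φ = 0.962123, sin λ = 0.661184, cos λ = 0.750224.
ΔE = −sin λ·ΔX + cos λ·ΔY = −(0.661184)·(-33) + (0.750224)·(262) = 218.38 m.
ΔN = −sin φ cos λ·ΔX − sin φ sin λ·ΔY + cos φ·ΔZ = −(0.272616)(0.750224)(-33) − (0.272616)(0.661184)(262) + (0.962123)(-532) = -552.33 m.
Horizontal magnitude = √(ΔE² + ΔN²) = √(218.38² + (-552.33)²) = 593.93 m.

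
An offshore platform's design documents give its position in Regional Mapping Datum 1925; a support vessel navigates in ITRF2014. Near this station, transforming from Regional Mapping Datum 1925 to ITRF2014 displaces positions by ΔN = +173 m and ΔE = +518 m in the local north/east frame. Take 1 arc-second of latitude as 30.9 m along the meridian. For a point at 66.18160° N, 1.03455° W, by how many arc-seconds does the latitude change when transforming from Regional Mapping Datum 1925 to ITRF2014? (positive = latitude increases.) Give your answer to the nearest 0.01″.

Δφ = 5.60″

1″ of latitude = 30.90 m, so Δφ = 173.0 / 30.90 = 5.599″.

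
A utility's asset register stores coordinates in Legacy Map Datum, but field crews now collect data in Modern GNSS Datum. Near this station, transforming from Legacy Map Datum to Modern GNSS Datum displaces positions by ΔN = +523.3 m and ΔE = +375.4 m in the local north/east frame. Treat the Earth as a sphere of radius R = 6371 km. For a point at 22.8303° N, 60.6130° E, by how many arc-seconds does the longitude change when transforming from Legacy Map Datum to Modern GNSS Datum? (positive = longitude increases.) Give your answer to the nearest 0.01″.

At latitude 22.8303°, cos φ = 0.921658.
One radian of longitude at latitude φ spans R cos φ, so Δλ = ΔE / (R cos φ) = 375.4 / (6371000 × 0.921658) = 6.3932e-05 rad = 13.187″.

Δλ = 13.19″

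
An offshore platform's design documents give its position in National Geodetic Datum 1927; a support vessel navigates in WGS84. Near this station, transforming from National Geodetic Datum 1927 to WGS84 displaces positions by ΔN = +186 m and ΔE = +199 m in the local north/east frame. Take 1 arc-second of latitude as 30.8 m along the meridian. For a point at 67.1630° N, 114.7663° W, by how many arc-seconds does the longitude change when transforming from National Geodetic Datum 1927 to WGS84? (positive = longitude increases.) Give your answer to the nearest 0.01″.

At latitude 67.1630°, cos φ = 0.388111.
1″ of longitude at this latitude = 30.80 × cos φ = 11.9538 m, so Δλ = 199.0 / 11.9538 = 16.647″.

Δλ = 16.65″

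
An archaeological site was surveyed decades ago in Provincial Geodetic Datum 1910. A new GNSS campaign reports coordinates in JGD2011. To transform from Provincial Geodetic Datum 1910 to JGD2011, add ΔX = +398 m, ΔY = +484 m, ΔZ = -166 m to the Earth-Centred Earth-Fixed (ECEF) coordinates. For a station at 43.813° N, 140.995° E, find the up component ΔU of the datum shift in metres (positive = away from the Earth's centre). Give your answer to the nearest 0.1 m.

The local up (radial) axis is (cos φ cos λ, cos φ sin λ, sin φ), giving ΔU = -223.179 + 219.818 − 114.923 = -118.28 m.

ΔU = -118.3 m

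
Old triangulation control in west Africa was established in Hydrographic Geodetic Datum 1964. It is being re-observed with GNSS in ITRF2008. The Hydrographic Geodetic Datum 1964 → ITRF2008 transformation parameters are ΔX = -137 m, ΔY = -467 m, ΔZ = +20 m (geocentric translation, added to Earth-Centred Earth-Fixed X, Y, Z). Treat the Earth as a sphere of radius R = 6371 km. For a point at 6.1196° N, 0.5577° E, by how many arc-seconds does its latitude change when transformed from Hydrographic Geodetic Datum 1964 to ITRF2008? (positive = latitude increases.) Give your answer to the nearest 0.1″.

Δφ = 1.1″

sin φ = 0.106604, cos φ = 0.994302, sin λ = 0.009734, cos λ = 0.999953.
North component: ΔN = −sin φ cos λ·ΔX − sin φ sin λ·ΔY + cos φ·ΔZ = −(0.106604)(0.999953)(-137) − (0.106604)(0.009734)(-467) + (0.994302)(20) = 34.97 m.
1° of latitude spans πR/180 = 111195 m, so Δφ = 34.97 / 111195 × 3600 = 1.132″.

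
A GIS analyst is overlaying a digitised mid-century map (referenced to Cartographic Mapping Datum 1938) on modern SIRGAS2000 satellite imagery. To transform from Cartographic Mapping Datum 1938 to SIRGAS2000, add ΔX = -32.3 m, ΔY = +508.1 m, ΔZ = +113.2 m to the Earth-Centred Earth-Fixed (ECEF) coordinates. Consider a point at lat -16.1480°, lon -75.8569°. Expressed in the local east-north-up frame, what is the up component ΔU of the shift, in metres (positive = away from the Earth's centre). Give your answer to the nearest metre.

At φ = -16.1480°, λ = -75.8569°: sin φ = -0.278119, cos φ = 0.960546, sin λ = -0.969688, cos λ = 0.244345.
ΔU = cos φ cos λ·ΔX + cos φ sin λ·ΔY + sin φ·ΔZ = (0.960546)(0.244345)(-32.3) + (0.960546)(-0.969688)(508.1) + (-0.278119)(113.2) = -512.32 m.

ΔU = -512 m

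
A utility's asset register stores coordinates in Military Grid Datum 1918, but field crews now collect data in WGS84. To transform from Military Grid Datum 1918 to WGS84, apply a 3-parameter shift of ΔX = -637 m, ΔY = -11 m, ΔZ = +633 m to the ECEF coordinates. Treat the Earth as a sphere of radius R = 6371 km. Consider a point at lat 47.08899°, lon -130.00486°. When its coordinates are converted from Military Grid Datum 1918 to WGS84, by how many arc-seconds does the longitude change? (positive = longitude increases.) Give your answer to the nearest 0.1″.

sin φ = 0.732412, cos φ = 0.680862, sin λ = -0.765990, cos λ = -0.642853.
East component: ΔE = −sin λ·ΔX + cos λ·ΔY = −(-0.765990)(-637) + (-0.642853)(-11) = -480.86 m.
1° of latitude spans πR/180 = 111195 m; at latitude φ, 1° of longitude spans that × cos φ = 75708.4 m, so Δλ = -480.86 / 75708.4 × 3600 = -22.866″.

Δλ = -22.9″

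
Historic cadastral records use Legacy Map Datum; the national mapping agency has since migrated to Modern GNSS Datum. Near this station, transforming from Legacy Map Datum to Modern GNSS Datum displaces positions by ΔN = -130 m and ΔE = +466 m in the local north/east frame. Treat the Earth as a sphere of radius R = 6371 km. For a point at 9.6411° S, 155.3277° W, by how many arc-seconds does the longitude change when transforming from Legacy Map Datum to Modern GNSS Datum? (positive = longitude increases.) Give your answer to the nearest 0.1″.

At latitude -9.6411°, cos φ = 0.985876.
One radian of longitude at latitude φ spans R cos φ, so Δλ = ΔE / (R cos φ) = 466.0 / (6371000 × 0.985876) = 7.4192e-05 rad = 15.303″.

Δλ = 15.3″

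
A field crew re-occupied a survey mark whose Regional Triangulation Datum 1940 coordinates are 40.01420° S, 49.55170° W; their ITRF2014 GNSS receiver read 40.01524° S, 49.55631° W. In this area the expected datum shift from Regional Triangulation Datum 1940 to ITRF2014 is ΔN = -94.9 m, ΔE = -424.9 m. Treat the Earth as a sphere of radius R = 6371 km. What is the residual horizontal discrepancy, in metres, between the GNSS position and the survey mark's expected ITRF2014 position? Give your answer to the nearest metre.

38 m

Observed coordinate differences: Δφ = -0.00104°, Δλ = -0.00461°.
Converting to metres (1° lat = 111195 m, cos φ = 0.765885): observed ΔN = -115.6 m, observed ΔE = -392.6 m.
Subtracting the expected shift leaves a residual of -115.6 − (-94.9) = -20.7 m north and -392.6 − (-424.9) = 32.3 m east.
Residual distance = √((-20.7)² + 32.3²) = 38.4 m.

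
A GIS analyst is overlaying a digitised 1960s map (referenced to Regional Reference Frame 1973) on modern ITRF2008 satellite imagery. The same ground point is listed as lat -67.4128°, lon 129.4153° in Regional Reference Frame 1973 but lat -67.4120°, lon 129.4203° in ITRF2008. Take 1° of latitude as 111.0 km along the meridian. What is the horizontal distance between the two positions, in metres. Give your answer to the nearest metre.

231 m

Δφ = -67.4120° − -67.4128° = +0.0008°; Δλ = 129.4203° − 129.4153° = +0.0050°.
ΔN = Δφ × 111000 = 88.8 m; ΔE = Δλ × 111000 × cos(-67.4128°) = +0.0050 × 111000 × 0.384089 = 213.2 m.
Distance = √(ΔE² + ΔN²) = √(213.2² + 88.8²) = 230.9 m.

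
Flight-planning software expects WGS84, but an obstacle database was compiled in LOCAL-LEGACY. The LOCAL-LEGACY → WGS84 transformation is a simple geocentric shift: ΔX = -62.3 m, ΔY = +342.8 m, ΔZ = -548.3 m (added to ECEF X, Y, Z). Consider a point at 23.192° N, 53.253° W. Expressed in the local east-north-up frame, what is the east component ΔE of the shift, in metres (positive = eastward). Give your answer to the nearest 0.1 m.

ΔE = 155.2 m

The local east axis at (φ, λ) is (−sin λ, cos λ, 0), so ΔE = −sin(-53.253°)·(-62.3) + cos(-53.253°)·342.8 = 155.17 m.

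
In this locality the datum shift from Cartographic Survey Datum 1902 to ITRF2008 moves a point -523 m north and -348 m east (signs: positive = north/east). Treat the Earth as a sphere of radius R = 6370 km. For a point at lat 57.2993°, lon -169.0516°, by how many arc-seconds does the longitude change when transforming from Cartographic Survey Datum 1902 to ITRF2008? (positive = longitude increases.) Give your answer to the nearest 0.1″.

Δλ = -20.9″

At latitude 57.2993°, cos φ = 0.540251.
One radian of longitude at latitude φ spans R cos φ, so Δλ = ΔE / (R cos φ) = -348.0 / (6370000 × 0.540251) = -1.0112e-04 rad = -20.858″.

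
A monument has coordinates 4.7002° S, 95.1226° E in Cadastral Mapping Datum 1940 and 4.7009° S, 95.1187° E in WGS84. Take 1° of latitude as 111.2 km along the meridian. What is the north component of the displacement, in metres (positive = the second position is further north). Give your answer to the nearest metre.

Δφ = -4.7009° − -4.7002° = -0.0007°; Δλ = 95.1187° − 95.1226° = -0.0039°.
ΔN = Δφ × 111200 = -77.8 m; ΔE = Δλ × 111200 × cos(-4.7002°) = -0.0039 × 111200 × 0.996637 = -432.2 m.

ΔN = -78 m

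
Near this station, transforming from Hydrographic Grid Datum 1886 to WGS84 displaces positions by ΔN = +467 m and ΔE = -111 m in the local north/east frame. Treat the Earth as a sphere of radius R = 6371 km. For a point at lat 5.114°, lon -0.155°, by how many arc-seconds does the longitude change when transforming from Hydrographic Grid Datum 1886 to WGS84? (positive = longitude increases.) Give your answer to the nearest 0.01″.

At latitude 5.114°, cos φ = 0.996019.
One radian of longitude at latitude φ spans R cos φ, so Δλ = ΔE / (R cos φ) = -111.0 / (6371000 × 0.996019) = -1.7492e-05 rad = -3.608″.

Δλ = -3.61″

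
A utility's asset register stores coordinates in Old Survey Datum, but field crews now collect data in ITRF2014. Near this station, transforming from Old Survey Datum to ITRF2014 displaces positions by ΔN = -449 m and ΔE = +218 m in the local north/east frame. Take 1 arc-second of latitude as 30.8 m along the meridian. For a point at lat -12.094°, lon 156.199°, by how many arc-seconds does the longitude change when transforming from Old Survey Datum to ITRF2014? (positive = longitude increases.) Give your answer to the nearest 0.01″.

Δλ = 7.24″

At latitude -12.094°, cos φ = 0.977805.
1″ of longitude at this latitude = 30.80 × cos φ = 30.1164 m, so Δλ = 218.0 / 30.1164 = 7.239″.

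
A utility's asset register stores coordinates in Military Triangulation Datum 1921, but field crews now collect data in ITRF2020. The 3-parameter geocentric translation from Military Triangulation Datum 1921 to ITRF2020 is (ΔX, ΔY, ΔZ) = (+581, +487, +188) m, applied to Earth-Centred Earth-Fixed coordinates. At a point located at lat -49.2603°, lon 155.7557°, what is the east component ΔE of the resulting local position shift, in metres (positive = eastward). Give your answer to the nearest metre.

ΔE = -683 m

At φ = -49.2603°, λ = 155.7557°: sin φ = -0.757682, cos φ = 0.652624, sin λ = 0.410628, cos λ = -0.911803.
ΔE = −sin λ·ΔX + cos λ·ΔY = −(0.410628)·(581) + (-0.911803)·(487) = -682.62 m.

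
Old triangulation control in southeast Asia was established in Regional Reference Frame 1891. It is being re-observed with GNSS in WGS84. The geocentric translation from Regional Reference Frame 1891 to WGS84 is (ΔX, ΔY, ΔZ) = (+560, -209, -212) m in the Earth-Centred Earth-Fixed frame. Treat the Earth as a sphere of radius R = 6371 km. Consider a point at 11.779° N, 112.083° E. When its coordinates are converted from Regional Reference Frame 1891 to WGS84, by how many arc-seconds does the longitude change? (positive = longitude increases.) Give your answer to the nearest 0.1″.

sin φ = 0.204137, cos φ = 0.978942, sin λ = 0.926640, cos λ = -0.375949.
East component: ΔE = −sin λ·ΔX + cos λ·ΔY = −(0.926640)(560) + (-0.375949)(-209) = -440.35 m.
1° of latitude spans πR/180 = 111195 m; at latitude φ, 1° of longitude spans that × cos φ = 108853.4 m, so Δλ = -440.35 / 108853.4 × 3600 = -14.563″.

Δλ = -14.6″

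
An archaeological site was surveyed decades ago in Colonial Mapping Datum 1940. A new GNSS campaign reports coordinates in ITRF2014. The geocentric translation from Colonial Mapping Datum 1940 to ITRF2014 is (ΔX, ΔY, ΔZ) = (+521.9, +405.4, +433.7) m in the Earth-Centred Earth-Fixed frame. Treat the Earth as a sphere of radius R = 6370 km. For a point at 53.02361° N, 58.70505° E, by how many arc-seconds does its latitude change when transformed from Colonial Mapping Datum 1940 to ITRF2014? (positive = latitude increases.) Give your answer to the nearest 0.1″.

sin φ = 0.798883, cos φ = 0.601486, sin λ = 0.854505, cos λ = 0.519444.
North component: ΔN = −sin φ cos λ·ΔX − sin φ sin λ·ΔY + cos φ·ΔZ = −(0.798883)(0.519444)(521.9) − (0.798883)(0.854505)(405.4) + (0.601486)(433.7) = -232.46 m.
1° of latitude spans πR/180 = 111177 m, so Δφ = -232.46 / 111177 × 3600 = -7.527″.

Δφ = -7.5″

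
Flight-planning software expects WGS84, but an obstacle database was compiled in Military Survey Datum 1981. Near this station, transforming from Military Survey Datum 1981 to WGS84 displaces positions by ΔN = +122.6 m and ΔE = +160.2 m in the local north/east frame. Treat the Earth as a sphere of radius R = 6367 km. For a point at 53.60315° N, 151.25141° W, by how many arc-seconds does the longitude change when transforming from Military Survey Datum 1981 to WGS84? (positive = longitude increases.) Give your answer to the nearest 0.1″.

At latitude 53.60315°, cos φ = 0.593375.
One radian of longitude at latitude φ spans R cos φ, so Δλ = ΔE / (R cos φ) = 160.2 / (6367000 × 0.593375) = 4.2403e-05 rad = 8.746″.

Δλ = 8.7″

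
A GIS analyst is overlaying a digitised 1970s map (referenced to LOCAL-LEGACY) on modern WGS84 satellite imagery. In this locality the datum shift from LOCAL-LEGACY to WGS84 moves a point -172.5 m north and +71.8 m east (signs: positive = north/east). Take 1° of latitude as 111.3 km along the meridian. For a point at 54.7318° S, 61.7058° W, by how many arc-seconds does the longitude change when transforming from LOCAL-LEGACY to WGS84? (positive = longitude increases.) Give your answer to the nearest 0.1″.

At latitude -54.7318°, cos φ = 0.577405.
1° of longitude at this latitude = 111.3 × cos φ = 64.27 km, so Δλ = 71.8 / 64265.1 = 0.0011172° = 4.022″.

Δλ = 4.0″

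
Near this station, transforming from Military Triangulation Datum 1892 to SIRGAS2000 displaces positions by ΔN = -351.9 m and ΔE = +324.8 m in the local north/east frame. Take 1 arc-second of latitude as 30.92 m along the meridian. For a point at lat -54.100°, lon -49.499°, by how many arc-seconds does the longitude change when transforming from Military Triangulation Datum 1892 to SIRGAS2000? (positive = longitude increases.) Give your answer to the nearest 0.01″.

At latitude -54.100°, cos φ = 0.586372.
1″ of longitude at this latitude = 30.92 × cos φ = 18.1306 m, so Δλ = 324.8 / 18.1306 = 17.914″.

Δλ = 17.91″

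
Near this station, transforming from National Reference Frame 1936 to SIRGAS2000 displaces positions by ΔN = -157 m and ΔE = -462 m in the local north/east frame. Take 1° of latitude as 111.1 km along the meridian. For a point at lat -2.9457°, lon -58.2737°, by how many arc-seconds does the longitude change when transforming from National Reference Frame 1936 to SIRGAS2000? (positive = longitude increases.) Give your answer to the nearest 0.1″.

At latitude -2.9457°, cos φ = 0.998679.
1° of longitude at this latitude = 111.1 × cos φ = 110.95 km, so Δλ = -462.0 / 110953.2 = -0.0041639° = -14.990″.

Δλ = -15.0″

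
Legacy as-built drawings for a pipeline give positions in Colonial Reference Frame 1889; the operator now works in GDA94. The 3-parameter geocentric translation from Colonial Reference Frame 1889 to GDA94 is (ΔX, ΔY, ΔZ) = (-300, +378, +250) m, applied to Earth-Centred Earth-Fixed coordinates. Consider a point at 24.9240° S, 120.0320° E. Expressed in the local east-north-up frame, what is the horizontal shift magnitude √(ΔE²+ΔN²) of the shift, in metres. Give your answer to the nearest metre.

434 m

The local east axis at (φ, λ) is (−sin λ, cos λ, 0), so ΔE = −sin(120.0320°)·(-300) + cos(120.0320°)·378 = 70.54 m.
The local north axis is (−sin φ cos λ, −sin φ sin λ, cos φ), giving ΔN = 63.273 + 137.909 + 226.717 = 427.90 m.
Horizontal magnitude = √(ΔE² + ΔN²) = √(70.54² + 427.90²) = 433.68 m.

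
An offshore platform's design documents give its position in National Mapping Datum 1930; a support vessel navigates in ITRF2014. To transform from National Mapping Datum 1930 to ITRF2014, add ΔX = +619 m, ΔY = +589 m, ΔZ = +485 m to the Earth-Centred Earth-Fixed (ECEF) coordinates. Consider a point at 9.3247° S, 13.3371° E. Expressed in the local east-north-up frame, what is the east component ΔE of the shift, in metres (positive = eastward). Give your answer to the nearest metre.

ΔE = 430 m

The local east axis at (φ, λ) is (−sin λ, cos λ, 0), so ΔE = −sin(13.3371°)·619 + cos(13.3371°)·589 = 430.32 m.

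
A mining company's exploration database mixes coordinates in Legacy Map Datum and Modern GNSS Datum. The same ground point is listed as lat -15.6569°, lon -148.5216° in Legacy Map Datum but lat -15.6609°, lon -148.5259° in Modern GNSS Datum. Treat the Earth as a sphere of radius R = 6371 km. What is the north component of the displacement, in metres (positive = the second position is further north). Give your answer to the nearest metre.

Δφ = -15.6609° − -15.6569° = -0.0040°; Δλ = -148.5259° − -148.5216° = -0.0043°.
1° along a meridian = πR/180 = 111195 m.
ΔN = Δφ × 111195 = -444.8 m; ΔE = Δλ × 111195 × cos(-15.6569°) = -0.0043 × 111195 × 0.962895 = -460.4 m.

ΔN = -445 m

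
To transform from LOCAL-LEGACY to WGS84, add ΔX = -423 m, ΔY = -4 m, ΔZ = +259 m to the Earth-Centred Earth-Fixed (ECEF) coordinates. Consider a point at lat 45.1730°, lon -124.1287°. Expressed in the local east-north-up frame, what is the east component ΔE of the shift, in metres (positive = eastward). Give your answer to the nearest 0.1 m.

ΔE = -347.9 m

At φ = 45.1730°, λ = -124.1287°: sin φ = 0.709239, cos φ = 0.704969, sin λ = -0.827779, cos λ = -0.561054.
ΔE = −sin λ·ΔX + cos λ·ΔY = −(-0.827779)·(-423) + (-0.561054)·(-4) = -347.91 m.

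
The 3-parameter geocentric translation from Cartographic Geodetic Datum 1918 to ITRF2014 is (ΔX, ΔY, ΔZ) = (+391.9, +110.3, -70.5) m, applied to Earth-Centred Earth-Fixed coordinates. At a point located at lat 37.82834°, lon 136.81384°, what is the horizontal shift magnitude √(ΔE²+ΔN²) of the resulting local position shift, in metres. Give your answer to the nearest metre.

356 m

The local east axis at (φ, λ) is (−sin λ, cos λ, 0), so ΔE = −sin(136.81384°)·391.9 + cos(136.81384°)·110.3 = -348.63 m.
The local north axis is (−sin φ cos λ, −sin φ sin λ, cos φ), giving ΔN = 175.248 − 46.295 − 55.685 = 73.27 m.
Horizontal magnitude = √(ΔE² + ΔN²) = √((-348.63)² + 73.27²) = 356.24 m.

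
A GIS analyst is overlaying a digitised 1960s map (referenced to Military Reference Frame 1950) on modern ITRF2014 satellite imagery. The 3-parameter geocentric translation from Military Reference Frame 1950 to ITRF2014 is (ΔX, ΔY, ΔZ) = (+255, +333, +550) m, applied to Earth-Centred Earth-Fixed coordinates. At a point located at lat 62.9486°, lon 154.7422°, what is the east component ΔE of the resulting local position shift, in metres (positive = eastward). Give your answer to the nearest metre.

ΔE = -410 m

The local east axis at (φ, λ) is (−sin λ, cos λ, 0), so ΔE = −sin(154.7422°)·255 + cos(154.7422°)·333 = -409.97 m.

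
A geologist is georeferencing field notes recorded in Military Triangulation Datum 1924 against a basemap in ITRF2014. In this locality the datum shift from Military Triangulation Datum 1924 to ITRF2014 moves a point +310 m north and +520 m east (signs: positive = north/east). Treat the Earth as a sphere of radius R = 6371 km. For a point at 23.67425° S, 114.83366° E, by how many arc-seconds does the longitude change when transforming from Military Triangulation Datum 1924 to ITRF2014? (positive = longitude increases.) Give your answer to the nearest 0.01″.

Δλ = 18.38″

At latitude -23.67425°, cos φ = 0.915843.
One radian of longitude at latitude φ spans R cos φ, so Δλ = ΔE / (R cos φ) = 520.0 / (6371000 × 0.915843) = 8.9120e-05 rad = 18.382″.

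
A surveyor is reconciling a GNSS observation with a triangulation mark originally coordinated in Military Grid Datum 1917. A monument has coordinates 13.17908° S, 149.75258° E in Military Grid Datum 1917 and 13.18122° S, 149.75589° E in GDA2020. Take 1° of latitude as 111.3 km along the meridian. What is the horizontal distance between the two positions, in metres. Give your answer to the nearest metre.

Δφ = -13.18122° − -13.17908° = -0.00214°; Δλ = 149.75589° − 149.75258° = +0.00331°.
ΔN = Δφ × 111300 = -238.2 m; ΔE = Δλ × 111300 × cos(-13.17908°) = +0.00331 × 111300 × 0.973662 = 358.7 m.
Distance = √(ΔE² + ΔN²) = √(358.7² + (-238.2)²) = 430.6 m.

431 m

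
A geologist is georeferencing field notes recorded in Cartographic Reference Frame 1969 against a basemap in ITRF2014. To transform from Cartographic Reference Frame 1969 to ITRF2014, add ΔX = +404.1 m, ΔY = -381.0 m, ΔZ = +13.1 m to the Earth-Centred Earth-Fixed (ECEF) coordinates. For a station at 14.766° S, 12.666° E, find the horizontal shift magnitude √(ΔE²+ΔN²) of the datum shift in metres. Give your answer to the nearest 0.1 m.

469.4 m

At φ = -14.766°, λ = 12.666°: sin φ = -0.254872, cos φ = 0.966975, sin λ = 0.219267, cos λ = 0.975665.
ΔE = −sin λ·ΔX + cos λ·ΔY = −(0.219267)·(404.1) + (0.975665)·(-381.0) = -460.33 m.
ΔN = −sin φ cos λ·ΔX − sin φ sin λ·ΔY + cos φ·ΔZ = −(-0.254872)(0.975665)(404.1) − (-0.254872)(0.219267)(-381.0) + (0.966975)(13.1) = 91.86 m.
Horizontal magnitude = √(ΔE² + ΔN²) = √((-460.33)² + 91.86²) = 469.41 m.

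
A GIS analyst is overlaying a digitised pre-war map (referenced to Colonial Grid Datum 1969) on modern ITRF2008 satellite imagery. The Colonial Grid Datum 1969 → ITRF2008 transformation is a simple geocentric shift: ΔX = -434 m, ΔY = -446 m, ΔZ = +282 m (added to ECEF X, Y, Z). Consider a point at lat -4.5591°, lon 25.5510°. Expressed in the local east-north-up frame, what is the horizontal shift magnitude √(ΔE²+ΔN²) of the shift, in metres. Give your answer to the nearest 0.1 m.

318.4 m

The local east axis at (φ, λ) is (−sin λ, cos λ, 0), so ΔE = −sin(25.5510°)·(-434) + cos(25.5510°)·(-446) = -215.19 m.
The local north axis is (−sin φ cos λ, −sin φ sin λ, cos φ), giving ΔN = -31.124 − 15.291 + 281.108 = 234.69 m.
Horizontal magnitude = √(ΔE² + ΔN²) = √((-215.19)² + 234.69²) = 318.42 m.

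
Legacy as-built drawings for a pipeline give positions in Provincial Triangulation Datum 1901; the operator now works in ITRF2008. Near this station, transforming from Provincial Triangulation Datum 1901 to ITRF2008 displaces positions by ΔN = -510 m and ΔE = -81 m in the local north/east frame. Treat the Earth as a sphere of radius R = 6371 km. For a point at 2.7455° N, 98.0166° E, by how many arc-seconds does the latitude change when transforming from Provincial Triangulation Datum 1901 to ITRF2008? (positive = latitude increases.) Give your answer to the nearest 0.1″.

Δφ = -16.5″

On a sphere of radius R, 1 rad of latitude = R, so Δφ = ΔN / R = -510.0 / 6371000 = -8.0050e-05 rad = -16.512″.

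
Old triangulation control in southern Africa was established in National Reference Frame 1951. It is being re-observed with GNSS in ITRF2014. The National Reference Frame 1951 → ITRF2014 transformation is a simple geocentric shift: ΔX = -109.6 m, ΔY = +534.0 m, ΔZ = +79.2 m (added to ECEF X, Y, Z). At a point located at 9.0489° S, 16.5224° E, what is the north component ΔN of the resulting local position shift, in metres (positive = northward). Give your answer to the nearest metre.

At φ = -9.0489°, λ = 16.5224°: sin φ = -0.157277, cos φ = 0.987554, sin λ = 0.284390, cos λ = 0.958709.
ΔN = −sin φ cos λ·ΔX − sin φ sin λ·ΔY + cos φ·ΔZ = −(-0.157277)(0.958709)(-109.6) − (-0.157277)(0.284390)(534.0) + (0.987554)(79.2) = 85.57 m.

ΔN = 86 m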